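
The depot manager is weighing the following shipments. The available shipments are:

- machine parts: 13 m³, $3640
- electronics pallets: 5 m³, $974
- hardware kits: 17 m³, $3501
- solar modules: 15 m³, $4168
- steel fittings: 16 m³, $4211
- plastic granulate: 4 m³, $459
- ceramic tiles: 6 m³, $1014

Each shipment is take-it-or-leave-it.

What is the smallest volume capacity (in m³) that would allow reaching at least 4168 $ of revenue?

15

Need the lightest bundle worth ≥ 4168.
Taking solar modules gives 4168 (≥ 4168) for 15 m³.
Any bundle with less than 15 m³ falls short of 4168.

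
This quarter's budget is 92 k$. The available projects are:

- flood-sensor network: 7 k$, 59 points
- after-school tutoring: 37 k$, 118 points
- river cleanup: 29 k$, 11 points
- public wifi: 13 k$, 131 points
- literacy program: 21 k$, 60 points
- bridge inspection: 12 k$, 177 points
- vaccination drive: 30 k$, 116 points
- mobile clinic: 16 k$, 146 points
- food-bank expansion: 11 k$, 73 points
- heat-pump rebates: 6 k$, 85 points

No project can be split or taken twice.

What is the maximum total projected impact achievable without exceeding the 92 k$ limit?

731

Flood-sensor network + public wifi + literacy program + bridge inspection + mobile clinic + food-bank expansion + heat-pump rebates uses 86 of the 92 k$ and totals 731.
Every other selection either busts 92 k$ or fails to beat 731.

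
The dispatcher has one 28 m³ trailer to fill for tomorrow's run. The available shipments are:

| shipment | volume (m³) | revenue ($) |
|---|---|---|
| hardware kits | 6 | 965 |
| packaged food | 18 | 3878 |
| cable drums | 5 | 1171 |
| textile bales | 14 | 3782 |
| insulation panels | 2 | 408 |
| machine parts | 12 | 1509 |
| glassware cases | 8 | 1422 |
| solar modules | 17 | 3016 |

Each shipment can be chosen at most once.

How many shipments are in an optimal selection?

3

Optimal total is 6375.
For example cable drums + textile bales + glassware cases achieves it, using 27 m³.
Any selection reaching 6375 contains exactly 3 shipments.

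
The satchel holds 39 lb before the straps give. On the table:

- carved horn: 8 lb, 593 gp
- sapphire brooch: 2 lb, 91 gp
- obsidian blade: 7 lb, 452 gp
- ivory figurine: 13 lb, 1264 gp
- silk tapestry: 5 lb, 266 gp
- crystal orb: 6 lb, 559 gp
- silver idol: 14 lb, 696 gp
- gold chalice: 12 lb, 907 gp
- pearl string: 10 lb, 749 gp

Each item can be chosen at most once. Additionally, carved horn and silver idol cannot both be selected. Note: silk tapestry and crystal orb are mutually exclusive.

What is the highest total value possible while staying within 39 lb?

3323

Taking carved horn + ivory figurine + crystal orb + gold chalice: 39 lb used, 3323 in value.
Runner-up carved horn + sapphire brooch + ivory figurine + crystal orb + pearl string tops out at 3256.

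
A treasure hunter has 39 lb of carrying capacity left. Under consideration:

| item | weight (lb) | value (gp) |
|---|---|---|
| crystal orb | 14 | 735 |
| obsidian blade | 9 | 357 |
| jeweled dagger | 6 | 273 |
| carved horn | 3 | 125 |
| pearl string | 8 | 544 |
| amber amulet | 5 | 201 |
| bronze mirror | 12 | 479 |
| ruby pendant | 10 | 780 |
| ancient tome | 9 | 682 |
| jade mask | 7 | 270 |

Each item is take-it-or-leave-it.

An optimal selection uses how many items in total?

Best achievable value is 2488.
obsidian blade + carved horn + pearl string + ruby pendant + ancient tome hits 2488 at 39 lb.
All optima have 5 items.

5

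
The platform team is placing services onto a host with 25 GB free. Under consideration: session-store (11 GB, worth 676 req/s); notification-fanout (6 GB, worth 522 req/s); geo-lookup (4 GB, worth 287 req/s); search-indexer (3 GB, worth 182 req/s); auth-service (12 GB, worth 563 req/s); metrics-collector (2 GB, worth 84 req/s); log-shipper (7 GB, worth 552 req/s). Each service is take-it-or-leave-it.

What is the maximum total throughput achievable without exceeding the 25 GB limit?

A density-first pass picks notification-fanout + geo-lookup + search-indexer + metrics-collector + log-shipper — 1627 at 22 GB.
Replace geo-lookup and search-indexer and metrics-collector with session-store: the trade gains 123 net, giving 1750 at 24 GB.

1750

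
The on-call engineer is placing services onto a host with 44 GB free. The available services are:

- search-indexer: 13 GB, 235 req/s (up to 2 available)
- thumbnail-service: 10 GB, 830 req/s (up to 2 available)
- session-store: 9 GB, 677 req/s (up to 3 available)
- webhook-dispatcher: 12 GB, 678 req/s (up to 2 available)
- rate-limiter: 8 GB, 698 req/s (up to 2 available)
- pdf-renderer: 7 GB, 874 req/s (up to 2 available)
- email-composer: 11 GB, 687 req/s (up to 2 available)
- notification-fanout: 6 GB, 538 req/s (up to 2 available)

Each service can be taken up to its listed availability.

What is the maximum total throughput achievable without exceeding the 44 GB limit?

4352

Taking the top-ratio services first gives 2×rate-limiter + 2×pdf-renderer + 2×notification-fanout for 4220 (42 GB).
Dropping rate-limiter frees 8 GB; slotting in thumbnail-service (10 GB) lifts the total to 4352 at 44 GB.
Nothing else within 44 GB beats 4352.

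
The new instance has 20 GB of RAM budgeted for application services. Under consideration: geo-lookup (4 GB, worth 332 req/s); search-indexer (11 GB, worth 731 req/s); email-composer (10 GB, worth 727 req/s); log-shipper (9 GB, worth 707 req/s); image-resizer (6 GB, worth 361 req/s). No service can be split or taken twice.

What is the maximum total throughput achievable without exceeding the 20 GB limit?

By throughput per GB: geo-lookup 83.00, log-shipper 78.56, email-composer 72.70 lead.
Taking the top-ratio services first gives geo-lookup + log-shipper + image-resizer for 1400 (19 GB).
Dropping geo-lookup and image-resizer frees 10 GB; slotting in search-indexer (11 GB) lifts the total to 1438 at 20 GB.
Every other selection either busts 20 GB or fails to beat 1438.

1438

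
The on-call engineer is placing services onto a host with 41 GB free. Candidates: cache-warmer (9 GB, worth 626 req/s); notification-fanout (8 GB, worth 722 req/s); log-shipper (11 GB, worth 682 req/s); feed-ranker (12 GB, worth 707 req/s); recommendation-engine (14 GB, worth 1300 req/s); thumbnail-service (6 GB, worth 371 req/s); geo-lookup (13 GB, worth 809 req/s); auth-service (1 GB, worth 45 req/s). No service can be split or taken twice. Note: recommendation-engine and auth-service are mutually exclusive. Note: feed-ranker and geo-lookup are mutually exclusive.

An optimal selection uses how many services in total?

Optimal total is 3202.
For example notification-fanout + recommendation-engine + thumbnail-service + geo-lookup achieves it, using 41 GB.
All optima have 4 services.

4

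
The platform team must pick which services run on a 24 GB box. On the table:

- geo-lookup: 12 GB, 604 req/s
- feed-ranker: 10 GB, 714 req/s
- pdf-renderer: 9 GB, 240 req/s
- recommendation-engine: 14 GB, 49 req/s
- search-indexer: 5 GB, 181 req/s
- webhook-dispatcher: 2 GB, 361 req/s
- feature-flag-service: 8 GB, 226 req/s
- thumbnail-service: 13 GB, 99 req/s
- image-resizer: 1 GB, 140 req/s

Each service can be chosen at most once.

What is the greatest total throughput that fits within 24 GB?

1679

Ranking by ratio (throughput/GB): webhook-dispatcher 180.50, image-resizer 140.00, feed-ranker 71.40.
Greedy by ratio would take feed-ranker + search-indexer + webhook-dispatcher + image-resizer: 18 GB used, total 1396.
Replace search-indexer and image-resizer with geo-lookup: the trade gains 283 net, giving 1679 at 24 GB.
An exhaustive check of the 512 subsets confirms 1679.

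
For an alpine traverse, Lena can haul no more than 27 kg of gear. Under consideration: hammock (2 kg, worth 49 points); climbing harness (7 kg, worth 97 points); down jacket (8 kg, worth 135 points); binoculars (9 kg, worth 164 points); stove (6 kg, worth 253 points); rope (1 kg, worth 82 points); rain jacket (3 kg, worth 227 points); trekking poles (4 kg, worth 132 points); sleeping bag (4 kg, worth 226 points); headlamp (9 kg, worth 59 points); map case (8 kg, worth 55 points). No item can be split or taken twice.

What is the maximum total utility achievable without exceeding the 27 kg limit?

1084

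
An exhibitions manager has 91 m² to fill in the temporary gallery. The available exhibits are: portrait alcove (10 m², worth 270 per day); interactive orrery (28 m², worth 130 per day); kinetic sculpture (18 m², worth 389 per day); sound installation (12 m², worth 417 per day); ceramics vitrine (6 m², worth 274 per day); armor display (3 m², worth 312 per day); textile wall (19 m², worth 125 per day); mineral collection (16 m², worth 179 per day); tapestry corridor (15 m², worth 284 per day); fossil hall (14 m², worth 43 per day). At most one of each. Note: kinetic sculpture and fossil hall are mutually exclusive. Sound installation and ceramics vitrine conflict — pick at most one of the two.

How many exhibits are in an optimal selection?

6

The maximum expected visitors within 91 m² is 1851.
One optimal bundle: portrait alcove + kinetic sculpture + sound installation + armor display + mineral collection + tapestry corridor (74 m²).
All optima have 6 exhibits.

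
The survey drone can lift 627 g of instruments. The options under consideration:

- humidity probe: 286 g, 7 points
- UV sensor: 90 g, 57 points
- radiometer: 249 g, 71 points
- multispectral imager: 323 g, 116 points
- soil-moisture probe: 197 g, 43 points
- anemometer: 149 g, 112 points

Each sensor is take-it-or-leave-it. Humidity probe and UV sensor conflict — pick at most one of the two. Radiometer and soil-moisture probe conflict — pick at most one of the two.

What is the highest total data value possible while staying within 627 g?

285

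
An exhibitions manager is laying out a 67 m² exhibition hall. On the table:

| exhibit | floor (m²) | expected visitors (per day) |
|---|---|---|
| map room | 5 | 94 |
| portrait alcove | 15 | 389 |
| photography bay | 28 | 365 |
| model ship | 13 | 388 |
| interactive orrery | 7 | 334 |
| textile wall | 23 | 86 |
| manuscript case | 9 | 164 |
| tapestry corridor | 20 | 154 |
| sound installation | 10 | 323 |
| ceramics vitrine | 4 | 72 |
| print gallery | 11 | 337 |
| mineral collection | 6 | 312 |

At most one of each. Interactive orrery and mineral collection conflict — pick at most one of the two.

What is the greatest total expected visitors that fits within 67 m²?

Best packing: map room + portrait alcove + model ship + interactive orrery + sound installation + ceramics vitrine + print gallery — 65 m², 1937 total.
Runner-up portrait alcove + model ship + interactive orrery + manuscript case + sound installation + print gallery tops out at 1935.

1937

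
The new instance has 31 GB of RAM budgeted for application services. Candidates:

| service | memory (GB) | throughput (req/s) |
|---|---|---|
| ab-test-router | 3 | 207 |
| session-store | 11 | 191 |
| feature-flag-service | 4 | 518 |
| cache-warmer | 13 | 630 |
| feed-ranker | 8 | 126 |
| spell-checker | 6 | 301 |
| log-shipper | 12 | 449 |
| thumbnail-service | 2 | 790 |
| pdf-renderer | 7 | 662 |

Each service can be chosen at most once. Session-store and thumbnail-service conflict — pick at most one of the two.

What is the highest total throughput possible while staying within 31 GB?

2807

A density-first pass picks ab-test-router + feature-flag-service + feed-ranker + spell-checker + thumbnail-service + pdf-renderer — 2604 at 30 GB.
Replace feed-ranker and spell-checker with cache-warmer: the trade gains 203 net, giving 2807 at 29 GB.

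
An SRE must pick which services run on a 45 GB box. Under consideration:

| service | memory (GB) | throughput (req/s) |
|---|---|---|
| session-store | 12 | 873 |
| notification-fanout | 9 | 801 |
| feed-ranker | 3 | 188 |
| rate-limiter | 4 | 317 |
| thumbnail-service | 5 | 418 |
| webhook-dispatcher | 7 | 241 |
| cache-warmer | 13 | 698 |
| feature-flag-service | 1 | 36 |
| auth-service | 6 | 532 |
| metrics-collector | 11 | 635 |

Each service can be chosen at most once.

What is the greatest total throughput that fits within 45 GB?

Filling by ratio: session-store + notification-fanout + feed-ranker + rate-limiter + thumbnail-service + feature-flag-service + auth-service for 3165, with 5 GB left unused.
Replace thumbnail-service and feature-flag-service with metrics-collector: the trade gains 181 net, giving 3346 at 45 GB.
No other feasible combination exceeds 3346.

3346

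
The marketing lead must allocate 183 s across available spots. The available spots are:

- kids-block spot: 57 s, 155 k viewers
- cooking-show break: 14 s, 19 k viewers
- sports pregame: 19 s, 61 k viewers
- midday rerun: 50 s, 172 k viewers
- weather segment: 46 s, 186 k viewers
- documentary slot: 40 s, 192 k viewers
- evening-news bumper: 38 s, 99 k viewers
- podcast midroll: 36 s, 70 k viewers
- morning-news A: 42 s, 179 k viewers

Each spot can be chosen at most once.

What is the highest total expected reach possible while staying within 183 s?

729

Taking midday rerun + weather segment + documentary slot + morning-news A: 178 s used, 729 in expected reach.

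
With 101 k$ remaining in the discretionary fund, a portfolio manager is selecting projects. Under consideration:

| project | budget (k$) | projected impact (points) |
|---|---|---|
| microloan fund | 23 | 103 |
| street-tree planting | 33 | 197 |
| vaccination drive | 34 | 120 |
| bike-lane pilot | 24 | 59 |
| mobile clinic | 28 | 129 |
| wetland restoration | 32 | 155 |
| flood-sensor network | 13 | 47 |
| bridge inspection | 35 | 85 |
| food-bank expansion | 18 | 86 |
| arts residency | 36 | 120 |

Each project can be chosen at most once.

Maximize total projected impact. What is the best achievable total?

502

Greedy by ratio would take street-tree planting + wetland restoration + flood-sensor network + food-bank expansion: 96 k$ used, total 485.
The 18 k$ tied up in food-bank expansion is better spent on microloan fund — total rises to 502 (101 k$).
No other feasible combination exceeds 502.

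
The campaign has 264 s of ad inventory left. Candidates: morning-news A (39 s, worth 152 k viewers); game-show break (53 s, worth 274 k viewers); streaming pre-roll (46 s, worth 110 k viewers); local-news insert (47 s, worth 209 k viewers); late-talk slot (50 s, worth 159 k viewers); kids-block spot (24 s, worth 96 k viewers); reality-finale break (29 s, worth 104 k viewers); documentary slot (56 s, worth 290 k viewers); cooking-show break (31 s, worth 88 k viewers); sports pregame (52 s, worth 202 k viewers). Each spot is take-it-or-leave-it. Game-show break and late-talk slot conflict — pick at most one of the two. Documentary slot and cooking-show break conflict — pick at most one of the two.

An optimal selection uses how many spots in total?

Best achievable expected reach is 1175.
For example game-show break + local-news insert + kids-block spot + reality-finale break + documentary slot + sports pregame achieves it, using 261 s.
Any selection reaching 1175 contains exactly 6 spots.

6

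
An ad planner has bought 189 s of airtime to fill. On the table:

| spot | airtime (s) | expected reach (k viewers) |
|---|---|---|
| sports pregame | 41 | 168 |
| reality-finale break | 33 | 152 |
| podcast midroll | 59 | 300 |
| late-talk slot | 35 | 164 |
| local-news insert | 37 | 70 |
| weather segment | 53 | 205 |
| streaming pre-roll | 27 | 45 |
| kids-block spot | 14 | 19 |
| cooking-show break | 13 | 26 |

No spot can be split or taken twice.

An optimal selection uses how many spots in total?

4

Best achievable expected reach is 837.
sports pregame + podcast midroll + late-talk slot + weather segment hits 837 at 188 s.
All optima have 4 spots.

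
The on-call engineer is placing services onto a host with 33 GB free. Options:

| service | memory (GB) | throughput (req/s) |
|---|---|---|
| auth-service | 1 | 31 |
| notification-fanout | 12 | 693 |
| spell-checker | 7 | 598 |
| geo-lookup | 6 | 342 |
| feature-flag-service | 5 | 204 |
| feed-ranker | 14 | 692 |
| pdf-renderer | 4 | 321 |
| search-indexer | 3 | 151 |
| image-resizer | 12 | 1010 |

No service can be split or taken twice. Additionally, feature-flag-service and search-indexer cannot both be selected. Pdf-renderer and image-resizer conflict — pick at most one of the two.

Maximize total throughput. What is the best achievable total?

By throughput per GB: spell-checker 85.43, image-resizer 84.17, pdf-renderer 80.25, notification-fanout 57.75 lead.
Best packing: auth-service + notification-fanout + spell-checker + image-resizer — 32 GB, 2332 total.
Next best is notification-fanout + spell-checker + image-resizer at 2301 (31 GB) — short by 31.

2332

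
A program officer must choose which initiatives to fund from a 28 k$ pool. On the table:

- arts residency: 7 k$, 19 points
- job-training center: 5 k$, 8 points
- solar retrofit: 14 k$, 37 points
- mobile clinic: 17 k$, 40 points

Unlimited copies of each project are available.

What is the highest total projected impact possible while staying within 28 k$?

Taking 4×arts residency: 28 k$ used, 76 in projected impact.
That's the maximum — no swap from here does better than 76.

76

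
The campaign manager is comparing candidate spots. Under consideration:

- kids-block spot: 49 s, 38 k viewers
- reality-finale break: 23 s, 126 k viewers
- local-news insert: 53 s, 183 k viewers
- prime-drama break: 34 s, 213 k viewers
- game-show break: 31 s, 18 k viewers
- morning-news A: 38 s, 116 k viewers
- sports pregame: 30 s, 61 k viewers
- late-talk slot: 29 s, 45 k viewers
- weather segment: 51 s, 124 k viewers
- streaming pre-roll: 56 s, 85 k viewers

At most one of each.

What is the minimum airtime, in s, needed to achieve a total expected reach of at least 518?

110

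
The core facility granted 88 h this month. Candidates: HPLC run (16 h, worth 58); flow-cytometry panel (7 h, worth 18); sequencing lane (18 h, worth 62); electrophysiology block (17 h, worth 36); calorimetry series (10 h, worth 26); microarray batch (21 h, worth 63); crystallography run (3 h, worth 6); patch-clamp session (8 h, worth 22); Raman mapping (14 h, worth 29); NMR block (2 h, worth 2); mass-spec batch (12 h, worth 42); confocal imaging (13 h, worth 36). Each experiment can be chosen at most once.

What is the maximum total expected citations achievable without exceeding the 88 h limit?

By expected citations per h: HPLC run 3.62, mass-spec batch 3.50, sequencing lane 3.44 lead.
Best packing: HPLC run + sequencing lane + microarray batch + patch-clamp session + mass-spec batch + confocal imaging — 88 h, 283 total.
Nothing else within 88 h beats 283.

283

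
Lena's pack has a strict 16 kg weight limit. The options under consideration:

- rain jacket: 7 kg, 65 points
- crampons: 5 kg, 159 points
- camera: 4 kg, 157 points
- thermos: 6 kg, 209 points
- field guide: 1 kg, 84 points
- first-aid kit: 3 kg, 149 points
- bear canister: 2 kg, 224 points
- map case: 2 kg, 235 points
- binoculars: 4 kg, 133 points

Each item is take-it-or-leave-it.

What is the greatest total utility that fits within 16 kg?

982

Taking camera + field guide + first-aid kit + bear canister + map case + binoculars: 16 kg used, 982 in utility.
Next best is crampons + camera + first-aid kit + bear canister + map case at 924 (16 kg) — short by 58.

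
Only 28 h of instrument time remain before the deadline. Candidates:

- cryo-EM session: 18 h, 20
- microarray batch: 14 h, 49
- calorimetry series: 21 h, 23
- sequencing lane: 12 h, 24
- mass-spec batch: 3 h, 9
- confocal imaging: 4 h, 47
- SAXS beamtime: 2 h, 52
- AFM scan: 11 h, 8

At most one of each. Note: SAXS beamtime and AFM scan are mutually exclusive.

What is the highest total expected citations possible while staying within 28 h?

157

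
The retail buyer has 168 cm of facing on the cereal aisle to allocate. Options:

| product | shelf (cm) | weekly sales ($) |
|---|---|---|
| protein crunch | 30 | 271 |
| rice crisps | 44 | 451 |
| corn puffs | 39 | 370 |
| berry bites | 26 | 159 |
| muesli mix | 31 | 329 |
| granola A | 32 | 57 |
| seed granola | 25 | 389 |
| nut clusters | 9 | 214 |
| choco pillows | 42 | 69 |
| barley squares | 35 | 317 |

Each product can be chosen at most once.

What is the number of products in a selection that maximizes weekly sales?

Optimal total is 1813.
For example protein crunch + rice crisps + berry bites + muesli mix + seed granola + nut clusters achieves it, using 165 cm.
All optima have 6 products.

6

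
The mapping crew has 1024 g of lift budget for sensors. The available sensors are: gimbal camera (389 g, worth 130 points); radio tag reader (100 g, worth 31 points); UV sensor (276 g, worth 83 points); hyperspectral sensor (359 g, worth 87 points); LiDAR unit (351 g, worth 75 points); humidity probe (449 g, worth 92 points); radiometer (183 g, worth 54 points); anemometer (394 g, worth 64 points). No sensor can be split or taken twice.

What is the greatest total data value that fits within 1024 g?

Greedy by ratio would take gimbal camera + radio tag reader + UV sensor + radiometer: 948 g used, total 298.
Replace radio tag reader and radiometer with hyperspectral sensor: the trade gains 2 net, giving 300 at 1024 g.
Every other selection either busts 1024 g or fails to beat 300.

300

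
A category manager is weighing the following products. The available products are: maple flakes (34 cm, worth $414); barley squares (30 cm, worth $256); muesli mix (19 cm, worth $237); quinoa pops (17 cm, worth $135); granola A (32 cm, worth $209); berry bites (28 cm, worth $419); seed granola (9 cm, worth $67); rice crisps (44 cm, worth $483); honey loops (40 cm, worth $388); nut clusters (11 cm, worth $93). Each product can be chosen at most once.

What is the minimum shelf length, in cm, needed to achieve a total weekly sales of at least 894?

71

Need the lightest bundle worth ≥ 894.
maple flakes + berry bites + seed granola reaches 900 using 71 cm.
Any bundle with less than 71 cm falls short of 894.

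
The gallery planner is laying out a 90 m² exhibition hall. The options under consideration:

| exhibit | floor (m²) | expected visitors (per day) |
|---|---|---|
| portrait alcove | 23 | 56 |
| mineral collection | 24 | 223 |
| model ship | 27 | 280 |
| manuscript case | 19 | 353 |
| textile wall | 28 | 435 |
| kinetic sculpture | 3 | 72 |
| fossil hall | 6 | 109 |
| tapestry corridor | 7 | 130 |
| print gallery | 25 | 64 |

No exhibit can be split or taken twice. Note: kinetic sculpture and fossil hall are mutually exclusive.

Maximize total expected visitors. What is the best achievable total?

1307

Ranking by ratio (expected visitors/m²): kinetic sculpture 24.00, manuscript case 18.58, tapestry corridor 18.57, fossil hall 18.17.
Model ship + manuscript case + textile wall + fossil hall + tapestry corridor uses 87 of the 90 m² and totals 1307.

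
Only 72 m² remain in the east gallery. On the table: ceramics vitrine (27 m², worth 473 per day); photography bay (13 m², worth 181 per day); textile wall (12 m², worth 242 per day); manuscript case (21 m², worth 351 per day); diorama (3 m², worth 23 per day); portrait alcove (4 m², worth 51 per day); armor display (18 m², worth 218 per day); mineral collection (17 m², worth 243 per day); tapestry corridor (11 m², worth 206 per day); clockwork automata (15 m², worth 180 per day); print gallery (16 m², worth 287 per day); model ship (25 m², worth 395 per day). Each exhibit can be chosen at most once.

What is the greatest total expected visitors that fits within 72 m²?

1272

By expected visitors per m²: textile wall 20.17, tapestry corridor 18.73, print gallery 17.94, ceramics vitrine 17.52 lead.
The ratio heuristic lands on ceramics vitrine + textile wall + portrait alcove + tapestry corridor + print gallery (1259) but leaves 2 m² idle.
Dropping portrait alcove and print gallery frees 20 m²; slotting in manuscript case (21 m²) lifts the total to 1272 at 71 m².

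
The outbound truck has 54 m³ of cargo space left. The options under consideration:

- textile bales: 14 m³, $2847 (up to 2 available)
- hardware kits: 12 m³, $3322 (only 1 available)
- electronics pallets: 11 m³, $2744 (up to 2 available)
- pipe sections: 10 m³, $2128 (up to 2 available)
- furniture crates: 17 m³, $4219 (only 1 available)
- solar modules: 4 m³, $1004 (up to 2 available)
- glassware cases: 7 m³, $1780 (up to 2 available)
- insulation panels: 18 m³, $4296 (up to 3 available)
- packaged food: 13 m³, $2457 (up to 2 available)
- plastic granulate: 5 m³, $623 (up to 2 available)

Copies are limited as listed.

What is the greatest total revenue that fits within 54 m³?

13845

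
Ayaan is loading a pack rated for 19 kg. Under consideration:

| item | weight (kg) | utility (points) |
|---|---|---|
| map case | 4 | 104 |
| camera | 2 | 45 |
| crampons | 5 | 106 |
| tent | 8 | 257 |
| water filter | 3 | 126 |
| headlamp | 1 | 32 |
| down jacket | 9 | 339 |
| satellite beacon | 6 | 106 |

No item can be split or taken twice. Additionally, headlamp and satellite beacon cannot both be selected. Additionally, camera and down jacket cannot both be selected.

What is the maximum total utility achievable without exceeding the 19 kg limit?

628

Tent + headlamp + down jacket uses 18 of the 19 kg and totals 628.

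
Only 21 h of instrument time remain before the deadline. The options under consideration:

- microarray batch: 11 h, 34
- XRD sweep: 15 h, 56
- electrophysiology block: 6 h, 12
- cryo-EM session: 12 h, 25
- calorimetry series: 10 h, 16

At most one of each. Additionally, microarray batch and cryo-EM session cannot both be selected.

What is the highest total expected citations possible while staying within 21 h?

68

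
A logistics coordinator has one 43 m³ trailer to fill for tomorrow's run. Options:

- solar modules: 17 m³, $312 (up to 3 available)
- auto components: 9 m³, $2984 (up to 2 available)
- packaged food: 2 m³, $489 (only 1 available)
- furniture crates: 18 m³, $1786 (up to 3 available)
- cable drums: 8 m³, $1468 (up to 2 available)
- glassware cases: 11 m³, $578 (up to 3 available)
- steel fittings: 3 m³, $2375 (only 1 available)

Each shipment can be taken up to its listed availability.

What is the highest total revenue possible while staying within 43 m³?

2×auto components + packaged food + 2×cable drums + steel fittings uses 39 of the 43 m³ and totals 11768.
No other feasible combination exceeds 11768.

11768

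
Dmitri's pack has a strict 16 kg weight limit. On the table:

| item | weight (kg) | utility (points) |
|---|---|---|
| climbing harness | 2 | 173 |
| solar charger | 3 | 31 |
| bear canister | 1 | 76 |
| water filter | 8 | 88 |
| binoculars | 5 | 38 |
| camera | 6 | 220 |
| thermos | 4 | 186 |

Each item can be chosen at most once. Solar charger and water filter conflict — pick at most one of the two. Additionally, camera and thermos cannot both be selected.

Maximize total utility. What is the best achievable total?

523

Ranking by ratio (utility/kg): climbing harness 86.50, bear canister 76.00, thermos 46.50.
Taking climbing harness + bear canister + water filter + thermos: 15 kg used, 523 in utility.
Next best is climbing harness + bear canister + binoculars + camera at 507 (14 kg) — short by 16.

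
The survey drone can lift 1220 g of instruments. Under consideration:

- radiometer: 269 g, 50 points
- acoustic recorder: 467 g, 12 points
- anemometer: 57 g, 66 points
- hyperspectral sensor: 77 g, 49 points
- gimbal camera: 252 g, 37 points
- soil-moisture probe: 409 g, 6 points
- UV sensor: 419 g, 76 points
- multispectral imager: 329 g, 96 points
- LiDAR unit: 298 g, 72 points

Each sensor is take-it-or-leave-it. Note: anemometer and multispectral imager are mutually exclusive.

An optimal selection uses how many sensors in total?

5

The maximum data value within 1220 g is 313.
radiometer + anemometer + hyperspectral sensor + UV sensor + LiDAR unit hits 313 at 1120 g.
All optima have 5 sensors.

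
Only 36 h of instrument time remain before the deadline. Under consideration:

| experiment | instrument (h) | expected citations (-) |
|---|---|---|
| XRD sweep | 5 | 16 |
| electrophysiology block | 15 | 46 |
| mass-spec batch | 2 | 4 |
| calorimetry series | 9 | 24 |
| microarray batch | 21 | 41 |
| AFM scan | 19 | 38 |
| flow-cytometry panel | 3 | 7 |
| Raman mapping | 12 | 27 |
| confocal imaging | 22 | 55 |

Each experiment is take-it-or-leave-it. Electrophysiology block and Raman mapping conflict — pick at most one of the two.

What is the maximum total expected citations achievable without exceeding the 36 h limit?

XRD sweep + electrophysiology block + mass-spec batch + calorimetry series + flow-cytometry panel uses 34 of the 36 h and totals 97.

97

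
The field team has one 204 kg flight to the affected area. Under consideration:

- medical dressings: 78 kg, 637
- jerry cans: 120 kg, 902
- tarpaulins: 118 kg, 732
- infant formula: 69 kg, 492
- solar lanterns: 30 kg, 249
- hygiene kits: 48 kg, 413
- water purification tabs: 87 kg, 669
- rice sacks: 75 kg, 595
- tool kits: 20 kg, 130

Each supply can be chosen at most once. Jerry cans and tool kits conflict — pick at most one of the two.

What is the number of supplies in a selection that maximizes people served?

The maximum people served within 204 kg is 1645.
For example medical dressings + hygiene kits + rice sacks achieves it, using 201 kg.
All optima have 3 supplies.

3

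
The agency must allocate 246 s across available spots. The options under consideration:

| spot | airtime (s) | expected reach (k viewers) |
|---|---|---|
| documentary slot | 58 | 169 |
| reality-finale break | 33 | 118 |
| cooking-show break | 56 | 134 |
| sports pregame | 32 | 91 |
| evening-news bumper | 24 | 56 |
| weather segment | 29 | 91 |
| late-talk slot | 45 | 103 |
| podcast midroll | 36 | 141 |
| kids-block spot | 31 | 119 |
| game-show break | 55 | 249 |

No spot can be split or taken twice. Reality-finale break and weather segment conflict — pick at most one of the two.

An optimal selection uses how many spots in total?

6

The maximum expected reach within 246 s is 887.
One optimal bundle: documentary slot + reality-finale break + sports pregame + podcast midroll + kids-block spot + game-show break (245 s).
Every optimal selection uses 6 spots.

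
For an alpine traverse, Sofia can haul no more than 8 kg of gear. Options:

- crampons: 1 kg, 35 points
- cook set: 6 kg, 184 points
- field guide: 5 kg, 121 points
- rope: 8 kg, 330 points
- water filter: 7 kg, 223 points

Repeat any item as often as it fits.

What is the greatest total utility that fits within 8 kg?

Ranking by ratio (utility/kg): rope 41.25, crampons 35.00, water filter 31.86, cook set 30.67.
Taking rope: 8 kg used, 330 in utility.
Every other selection either busts 8 kg or fails to beat 330.

330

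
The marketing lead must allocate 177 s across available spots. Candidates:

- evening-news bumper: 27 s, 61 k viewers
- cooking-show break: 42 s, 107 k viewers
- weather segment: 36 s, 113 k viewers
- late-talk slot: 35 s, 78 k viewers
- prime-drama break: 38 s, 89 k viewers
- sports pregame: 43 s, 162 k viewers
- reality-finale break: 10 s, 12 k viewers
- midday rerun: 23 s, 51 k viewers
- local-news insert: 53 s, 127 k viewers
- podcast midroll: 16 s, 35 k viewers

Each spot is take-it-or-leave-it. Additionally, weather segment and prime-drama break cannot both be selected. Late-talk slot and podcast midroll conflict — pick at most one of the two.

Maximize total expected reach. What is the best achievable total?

Cooking-show break + weather segment + sports pregame + local-news insert uses 174 of the 177 s and totals 509.
Runner-up evening-news bumper + weather segment + sports pregame + local-news insert + podcast midroll tops out at 498.

509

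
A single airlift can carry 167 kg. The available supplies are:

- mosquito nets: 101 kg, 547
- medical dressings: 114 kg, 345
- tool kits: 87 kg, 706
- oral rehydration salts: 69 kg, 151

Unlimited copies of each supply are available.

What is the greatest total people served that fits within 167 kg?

857

Best packing: tool kits + oral rehydration salts — 156 kg, 857 total.
Every other selection either busts 167 kg or fails to beat 857.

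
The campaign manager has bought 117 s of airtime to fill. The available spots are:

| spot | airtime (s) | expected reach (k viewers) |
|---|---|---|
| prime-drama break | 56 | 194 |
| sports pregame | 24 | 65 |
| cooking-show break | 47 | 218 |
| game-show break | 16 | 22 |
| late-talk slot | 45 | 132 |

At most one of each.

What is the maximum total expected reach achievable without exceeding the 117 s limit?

A density-first pass picks prime-drama break + cooking-show break — 412 at 103 s.
The 56 s tied up in prime-drama break is better spent on sports pregame + late-talk slot — total rises to 415 (116 s).
Next best is prime-drama break + cooking-show break at 412 (103 s) — short by 3.

415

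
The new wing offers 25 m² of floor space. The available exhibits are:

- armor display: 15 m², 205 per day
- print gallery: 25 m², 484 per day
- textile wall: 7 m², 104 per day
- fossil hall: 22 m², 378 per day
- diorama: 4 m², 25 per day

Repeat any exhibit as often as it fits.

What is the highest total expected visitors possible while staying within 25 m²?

484

Best packing: print gallery — 25 m², 484 total.
No other feasible combination exceeds 484.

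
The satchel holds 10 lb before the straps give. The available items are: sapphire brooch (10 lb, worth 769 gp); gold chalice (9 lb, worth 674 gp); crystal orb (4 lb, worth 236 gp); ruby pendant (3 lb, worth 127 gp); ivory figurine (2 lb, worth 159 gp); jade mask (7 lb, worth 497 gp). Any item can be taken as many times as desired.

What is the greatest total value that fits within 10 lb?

By value per lb: ivory figurine 79.50, sapphire brooch 76.90, gold chalice 74.89 lead.
5×ivory figurine uses 10 of the 10 lb and totals 795.
Every other selection either busts 10 lb or fails to beat 795.

795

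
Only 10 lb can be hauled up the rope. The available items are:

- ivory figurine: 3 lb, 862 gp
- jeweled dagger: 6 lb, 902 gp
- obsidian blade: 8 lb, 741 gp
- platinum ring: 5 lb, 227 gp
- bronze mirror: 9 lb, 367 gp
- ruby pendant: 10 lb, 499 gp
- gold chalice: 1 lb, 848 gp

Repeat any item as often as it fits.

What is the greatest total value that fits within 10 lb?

Best packing: 10×gold chalice — 10 lb, 8480 total.
Every other selection either busts 10 lb or fails to beat 8480.

8480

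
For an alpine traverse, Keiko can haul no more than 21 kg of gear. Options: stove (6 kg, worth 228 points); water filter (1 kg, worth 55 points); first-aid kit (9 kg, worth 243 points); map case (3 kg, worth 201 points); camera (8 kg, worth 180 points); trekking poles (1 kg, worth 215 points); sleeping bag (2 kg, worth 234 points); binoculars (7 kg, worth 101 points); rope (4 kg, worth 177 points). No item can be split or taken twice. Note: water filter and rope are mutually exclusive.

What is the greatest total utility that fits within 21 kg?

1121

Stove + first-aid kit + map case + trekking poles + sleeping bag uses 21 of the 21 kg and totals 1121.
Every other selection either busts 21 kg or breaks a pairing rule or fails to beat 1121.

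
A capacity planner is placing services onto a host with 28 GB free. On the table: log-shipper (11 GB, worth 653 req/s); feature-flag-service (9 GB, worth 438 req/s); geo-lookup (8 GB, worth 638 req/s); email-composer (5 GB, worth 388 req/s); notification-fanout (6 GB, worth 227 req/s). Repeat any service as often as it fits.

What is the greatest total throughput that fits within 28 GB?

2190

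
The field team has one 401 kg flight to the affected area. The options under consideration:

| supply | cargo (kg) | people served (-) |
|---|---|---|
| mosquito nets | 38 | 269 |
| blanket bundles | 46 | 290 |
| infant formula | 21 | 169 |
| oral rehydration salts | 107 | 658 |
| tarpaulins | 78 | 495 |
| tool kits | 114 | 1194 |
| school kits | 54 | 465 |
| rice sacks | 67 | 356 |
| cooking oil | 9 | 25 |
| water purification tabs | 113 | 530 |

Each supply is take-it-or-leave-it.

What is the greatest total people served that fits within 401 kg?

3111

By people served per kg: tool kits 10.47, school kits 8.61, infant formula 8.05 lead.
Filling by ratio: mosquito nets + blanket bundles + infant formula + tarpaulins + tool kits + school kits + cooking oil for 2907, with 41 kg left unused.
Using the slack differently, mosquito nets + infant formula + oral rehydration salts + tool kits + school kits + rice sacks comes to 3111 at 401 kg.
The closest alternative, mosquito nets + oral rehydration salts + tarpaulins + tool kits + school kits + cooking oil, reaches only 3106.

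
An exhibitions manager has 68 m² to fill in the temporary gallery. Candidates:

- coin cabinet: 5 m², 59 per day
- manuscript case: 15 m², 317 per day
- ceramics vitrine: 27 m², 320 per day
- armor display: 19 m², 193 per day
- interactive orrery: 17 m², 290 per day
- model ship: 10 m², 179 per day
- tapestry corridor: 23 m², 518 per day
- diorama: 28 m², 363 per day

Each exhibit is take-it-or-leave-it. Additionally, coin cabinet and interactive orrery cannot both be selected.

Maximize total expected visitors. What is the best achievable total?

1304

Density check — tapestry corridor 22.52, manuscript case 21.13, model ship 17.90 are the best per m².
Taking manuscript case + interactive orrery + model ship + tapestry corridor: 65 m² used, 1304 in expected visitors.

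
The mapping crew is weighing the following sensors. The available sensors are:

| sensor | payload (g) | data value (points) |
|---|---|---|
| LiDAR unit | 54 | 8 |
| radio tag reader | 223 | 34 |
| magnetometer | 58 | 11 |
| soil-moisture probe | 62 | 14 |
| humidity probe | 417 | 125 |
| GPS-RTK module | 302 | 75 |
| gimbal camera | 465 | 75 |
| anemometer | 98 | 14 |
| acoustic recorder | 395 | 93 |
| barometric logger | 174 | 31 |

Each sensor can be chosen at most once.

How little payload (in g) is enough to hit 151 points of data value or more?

Need the lightest bundle worth ≥ 151.
soil-moisture probe + humidity probe + anemometer: 153 data value at 577 g.
Any bundle with less than 577 g falls short of 151.

577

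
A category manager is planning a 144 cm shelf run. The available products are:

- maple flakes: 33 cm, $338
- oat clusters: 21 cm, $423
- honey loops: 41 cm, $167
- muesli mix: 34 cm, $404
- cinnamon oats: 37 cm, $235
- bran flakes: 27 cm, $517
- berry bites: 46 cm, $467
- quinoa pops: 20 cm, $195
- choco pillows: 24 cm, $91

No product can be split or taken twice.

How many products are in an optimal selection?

The maximum weekly sales within 144 cm is 1877.
maple flakes + oat clusters + muesli mix + bran flakes + quinoa pops hits 1877 at 135 cm.
Every optimal selection uses 5 products.

5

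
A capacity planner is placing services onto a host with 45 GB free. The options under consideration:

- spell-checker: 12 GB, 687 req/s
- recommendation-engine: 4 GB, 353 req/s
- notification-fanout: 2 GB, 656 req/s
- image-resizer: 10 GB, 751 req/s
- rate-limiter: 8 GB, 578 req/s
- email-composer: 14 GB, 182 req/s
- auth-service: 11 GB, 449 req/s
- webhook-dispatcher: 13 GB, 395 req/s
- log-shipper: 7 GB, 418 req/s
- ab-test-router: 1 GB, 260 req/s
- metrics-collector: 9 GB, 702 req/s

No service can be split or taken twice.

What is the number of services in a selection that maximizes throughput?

7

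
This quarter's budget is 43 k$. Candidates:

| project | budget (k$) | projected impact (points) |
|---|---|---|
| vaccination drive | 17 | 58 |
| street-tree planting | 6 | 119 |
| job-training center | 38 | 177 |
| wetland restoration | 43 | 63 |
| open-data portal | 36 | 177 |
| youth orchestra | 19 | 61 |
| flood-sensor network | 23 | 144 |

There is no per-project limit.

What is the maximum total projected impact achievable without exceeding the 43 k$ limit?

7×street-tree planting uses 42 of the 43 k$ and totals 833.
That's the maximum — no swap from here does better than 833.

833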